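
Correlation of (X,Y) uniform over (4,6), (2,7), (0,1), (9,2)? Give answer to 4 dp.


Cov(X,Y) = -1.0000, Var(X) = 11.1875, Var(Y) = 6.5000
rho = Cov/(sqrt(VarX)*sqrt(VarY)) = -0.1173

-0.1173


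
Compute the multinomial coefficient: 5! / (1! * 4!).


5! = 120
Denominator: 1!=1 * 4!=24
Coefficient = 120 / 24 = 5

5


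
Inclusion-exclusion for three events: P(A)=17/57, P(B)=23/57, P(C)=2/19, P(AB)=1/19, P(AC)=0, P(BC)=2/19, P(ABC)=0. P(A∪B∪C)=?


P(A∪B∪C) = P(A)+P(B)+P(C) - P(AB)-P(AC)-P(BC) + P(ABC)
= 17/57+23/57+2/19 - 1/19-0-2/19 + 0
= 37/57

37/57


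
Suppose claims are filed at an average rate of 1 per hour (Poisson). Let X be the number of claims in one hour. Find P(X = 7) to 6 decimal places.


P(X=7) = e^(-1) * 1^7 / 7!
≈ 0.3678794412 * 1 / 5040
≈ 0.000073

0.000073


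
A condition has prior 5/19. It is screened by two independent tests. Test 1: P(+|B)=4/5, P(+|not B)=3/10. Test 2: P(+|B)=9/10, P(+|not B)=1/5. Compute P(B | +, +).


After test 1: P(+) = 4/5*5/19 + 3/10*14/19 = 41/95
P(B|+) = (4/19)/(41/95) = 20/41
After test 2 (use post1 as new prior): P(+) = 9/10*20/41 + 1/5*21/41 = 111/205
P(B|+,+) = (18/41)/(111/205) = 30/37

30/37


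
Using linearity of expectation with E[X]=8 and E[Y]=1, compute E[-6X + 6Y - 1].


E[-6X + 6Y - 1] = -6*E[X] + 6*E[Y] - 1
= (-6)*(8) + (6)*(1) + (-1)
= -48 + 6 - 1 = -43

-43


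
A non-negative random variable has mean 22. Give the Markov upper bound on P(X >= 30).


Markov: P(X >= a) <= E[X]/a
P(X >= 30) <= 22/30 = 11/15

11/15


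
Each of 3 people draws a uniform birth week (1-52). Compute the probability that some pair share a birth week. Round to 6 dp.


P(all different) = prod((52-i)/52 for i=0..2) = 0.943047
P(at least one match) = 1 - 0.943047 = 0.056953

0.056953


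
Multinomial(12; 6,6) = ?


12! = 479001600
Denominator: 6!=720 * 6!=720
Coefficient = 479001600 / 518400 = 924

924


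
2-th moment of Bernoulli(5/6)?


For Bernoulli: X in {0,1}
E[X^2] = 0^2*(1-5/6) + 1^2*5/6 = 5/6

5/6


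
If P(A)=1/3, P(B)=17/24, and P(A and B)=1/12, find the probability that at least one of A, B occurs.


P(A∪B) = P(A) + P(B) - P(A∩B)
= 1/3 + 17/24 - 1/12 = 23/24

23/24


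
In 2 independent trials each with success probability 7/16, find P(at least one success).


P(at least one) = 1 - P(none)
P(none) = (1 - 7/16)^2 = (9/16)^2 = 81/256
P(at least one) = 1 - 81/256 = 175/256

175/256


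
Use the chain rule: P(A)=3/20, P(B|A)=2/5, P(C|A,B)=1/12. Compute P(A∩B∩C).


P(A∩B∩C) = P(A) * P(B|A) * P(C|A∩B)
= 3/20 * 2/5 * 1/12
= 3/50 * 1/12 = 1/200

1/200


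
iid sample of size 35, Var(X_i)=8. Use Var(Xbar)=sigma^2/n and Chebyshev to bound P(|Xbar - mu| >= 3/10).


Var(Xbar) = Var(X)/n = 8/35
Chebyshev: P(|Xbar-mu| >= 3/10) <= Var(Xbar)/(3/10)^2 = (8/35)/(9/100) = 160/63
Bound exceeds 1, so trivial bound: 1

1


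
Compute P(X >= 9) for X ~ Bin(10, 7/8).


P(X>=9) = P(X=9) + P(X=10)
= 201768035/536870912 + 282475249/1073741824
= 686011319/1073741824

686011319/1073741824


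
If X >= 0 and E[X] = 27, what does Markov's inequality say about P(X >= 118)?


Markov: P(X >= a) <= E[X]/a
P(X >= 118) <= 27/118

27/118


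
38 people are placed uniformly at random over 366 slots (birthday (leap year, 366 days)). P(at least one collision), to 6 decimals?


P(all different) = prod((366-i)/366 for i=0..37) = 0.136703
P(at least one match) = 1 - 0.136703 = 0.863297

0.863297


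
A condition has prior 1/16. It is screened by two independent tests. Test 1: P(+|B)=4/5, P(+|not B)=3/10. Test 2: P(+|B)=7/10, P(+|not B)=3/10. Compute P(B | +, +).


After test 1: P(+) = 4/5*1/16 + 3/10*15/16 = 53/160
P(B|+) = (1/20)/(53/160) = 8/53
After test 2 (use post1 as new prior): P(+) = 7/10*8/53 + 3/10*45/53 = 191/530
P(B|+,+) = (28/265)/(191/530) = 56/191

56/191


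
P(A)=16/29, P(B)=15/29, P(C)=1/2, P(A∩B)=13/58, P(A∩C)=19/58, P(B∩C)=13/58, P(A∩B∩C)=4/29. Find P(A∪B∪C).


P(A∪B∪C) = P(A)+P(B)+P(C) - P(AB)-P(AC)-P(BC) + P(ABC)
= 16/29+15/29+1/2 - 13/58-19/58-13/58 + 4/29
= 27/29

27/29


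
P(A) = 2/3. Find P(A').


P(A') = 1 - P(A) = 1 - 2/3 = 1/3

1/3


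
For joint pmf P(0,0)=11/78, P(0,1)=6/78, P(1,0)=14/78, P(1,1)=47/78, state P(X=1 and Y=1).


Read from table: P(X=1, Y=1) = 47/78

47/78


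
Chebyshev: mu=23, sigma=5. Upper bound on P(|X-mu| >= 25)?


k = 25/5 = 5
Chebyshev: P(|X-mu| >= k*sigma) <= 1/k^2 = 1/5^2 = 1/25

1/25


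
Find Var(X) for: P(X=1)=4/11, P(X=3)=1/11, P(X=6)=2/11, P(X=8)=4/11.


E[X] = 51/11, E[X^2] = 31
Var(X) = E[X^2] - (E[X])^2 = 31 - (51/11)^2 = 1150/121

1150/121


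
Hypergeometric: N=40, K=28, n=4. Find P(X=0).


P(X=0) = C(28,0)*C(12,4) / C(40,4)
= 1*495 / 91390
= 495/91390 = 99/18278

99/18278


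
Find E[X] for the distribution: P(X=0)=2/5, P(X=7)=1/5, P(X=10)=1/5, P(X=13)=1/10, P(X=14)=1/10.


E[X] = sum(x * P(x))
= 0*2/5 + 7*1/5 + 10*1/5 + 13*1/10 + 14*1/10
= 61/10

61/10


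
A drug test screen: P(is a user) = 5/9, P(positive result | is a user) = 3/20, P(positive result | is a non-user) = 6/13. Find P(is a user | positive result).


P(A) = P(A|B)P(B) + P(A|B')P(B') = 3/20*5/9 + 6/13*4/9 = 15/52
P(B|A) = P(A|B)P(B)/P(A) = (1/12)/(15/52) = 13/45

13/45


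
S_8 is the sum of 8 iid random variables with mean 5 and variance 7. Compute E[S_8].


E[S_n] = n*E[X_1] = 8*5 = 40

40


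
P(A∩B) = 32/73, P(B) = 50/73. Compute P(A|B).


P(A|B) = P(A∩B)/P(B) = (32/73)/(50/73) = 32/50 = 16/25

16/25


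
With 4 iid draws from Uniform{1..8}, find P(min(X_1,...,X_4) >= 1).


P(min >= 1) = P(all X_i >= 1) = (P(X_1 >= 1))^4
= (8/8)^4 = 1^4 = 1

1


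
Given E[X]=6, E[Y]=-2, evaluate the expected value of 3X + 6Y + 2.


E[3X + 6Y + 2] = 3*E[X] + 6*E[Y] + 2
= (3)*(6) + (6)*(-2) + (2)
= 18 - 12 + 2 = 8

8


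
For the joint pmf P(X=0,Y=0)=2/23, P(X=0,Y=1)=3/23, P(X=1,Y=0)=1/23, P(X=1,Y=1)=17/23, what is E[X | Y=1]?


P(Y=1) = 20/23
E[X|Y=1] = (0*3 + 1*17)/20 = 17/20

17/20


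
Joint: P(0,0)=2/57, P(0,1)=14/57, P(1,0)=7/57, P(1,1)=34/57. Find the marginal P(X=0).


P(X=0) = P(0,0)+P(0,1) = 2/57 + 14/57 = 16/57

16/57


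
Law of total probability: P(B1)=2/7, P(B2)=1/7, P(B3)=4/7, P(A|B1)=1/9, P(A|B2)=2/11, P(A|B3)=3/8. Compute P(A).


P(A) = P(A|B1)P(B1) + P(A|B2)P(B2) + P(A|B3)P(B3)
= 1/9*2/7 + 2/11*1/7 + 3/8*4/7
= 2/63 + 2/77 + 3/14 = 377/1386

377/1386


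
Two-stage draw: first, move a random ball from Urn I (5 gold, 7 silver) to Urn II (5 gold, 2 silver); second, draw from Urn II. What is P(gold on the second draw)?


P(transfer gold) = 5/12; P(transfer silver) = 7/12
If gold transferred: Urn II has 6 gold of 8, so P(gold|gold moved) = 3/4
If silver transferred: Urn II has 5 gold of 8, so P(gold|silver moved) = 5/8
By total probability: P(gold) = 5/12*3/4 + 7/12*5/8 = 65/96

65/96


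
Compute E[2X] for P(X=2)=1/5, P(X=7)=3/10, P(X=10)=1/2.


E[2X] = sum(g(x)*P(x))
= 4*1/5 + 14*3/10 + 20*1/2
= 15

15


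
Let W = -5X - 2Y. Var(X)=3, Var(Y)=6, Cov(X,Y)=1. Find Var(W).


Var(-5X - 2Y) = (-5)^2*Var(X) + (-2)^2*Var(Y) + 2*(-5)*(-2)*Cov(X,Y)
= 25*3 + 4*6 + 20*1
= 75 + 24 + 20 = 119

119


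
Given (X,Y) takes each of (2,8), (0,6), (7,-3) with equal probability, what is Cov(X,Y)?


E[X]=3, E[Y]=11/3, E[XY]=-5/3
Cov(X,Y) = E[XY] - E[X]E[Y] = -5/3 - 3*11/3 = -38/3

-38/3


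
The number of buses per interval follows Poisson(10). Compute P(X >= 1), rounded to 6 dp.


P(X>=1) = 1 - P(X<=0) = 1 - (e^(-10)*10^0/0!)
≈ 1 - 0.0000453999 = 0.9999546001
≈ 0.999955

0.999955


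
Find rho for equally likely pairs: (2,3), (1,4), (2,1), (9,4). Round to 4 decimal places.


Cov(X,Y) = 1.5000, Var(X) = 10.2500, Var(Y) = 1.5000
rho = Cov/(sqrt(VarX)*sqrt(VarY)) = 0.3825

0.3825


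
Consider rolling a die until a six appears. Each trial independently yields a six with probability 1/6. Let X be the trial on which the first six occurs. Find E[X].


For geometric (trials until first success), E[X] = 1/p = 1/(1/6) = 6

6


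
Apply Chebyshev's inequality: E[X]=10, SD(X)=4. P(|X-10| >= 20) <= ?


k = 20/4 = 5
Chebyshev: P(|X-mu| >= k*sigma) <= 1/k^2 = 1/5^2 = 1/25

1/25


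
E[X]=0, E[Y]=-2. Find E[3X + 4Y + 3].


E[3X + 4Y + 3] = 3*E[X] + 4*E[Y] + 3
= (3)*(0) + (4)*(-2) + (3)
= 0 - 8 + 3 = -5

-5


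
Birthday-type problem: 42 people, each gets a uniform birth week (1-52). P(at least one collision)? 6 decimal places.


P(all different) = prod((52-i)/52 for i=0..41) = 0.000000
P(at least one match) = 1 - 0.000000 = 1.000000

1.000000


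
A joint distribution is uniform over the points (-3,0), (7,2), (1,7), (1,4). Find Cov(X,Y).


E[X]=3/2, E[Y]=13/4, E[XY]=25/4
Cov(X,Y) = E[XY] - E[X]E[Y] = 25/4 - 3/2*13/4 = 11/8

11/8


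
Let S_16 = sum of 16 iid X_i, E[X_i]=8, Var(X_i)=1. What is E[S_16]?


E[S_n] = n*E[X_1] = 16*8 = 128

128


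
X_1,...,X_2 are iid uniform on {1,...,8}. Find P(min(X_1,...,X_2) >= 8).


P(min >= 8) = P(all X_i >= 8) = (P(X_1 >= 8))^2
= (1/8)^2 = 1/64

1/64


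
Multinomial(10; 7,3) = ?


10! = 3628800
Denominator: 7!=5040 * 3!=6
Coefficient = 3628800 / 30240 = 120

120


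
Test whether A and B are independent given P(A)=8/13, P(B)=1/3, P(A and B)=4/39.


P(A)*P(B) = 8/13*1/3 = 8/39
P(A∩B) = 4/39 != 8/39, so not independent

No, A and B are not independent


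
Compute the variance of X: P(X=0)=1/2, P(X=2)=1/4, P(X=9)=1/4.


E[X] = 11/4, E[X^2] = 85/4
Var(X) = E[X^2] - (E[X])^2 = 85/4 - (11/4)^2 = 219/16

219/16


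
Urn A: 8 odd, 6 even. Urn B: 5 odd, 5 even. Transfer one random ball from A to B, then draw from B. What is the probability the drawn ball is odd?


P(transfer odd) = 8/14 = 4/7; P(transfer even) = 3/7
If odd transferred: Urn II has 6 odd of 11, so P(odd|odd moved) = 6/11
If even transferred: Urn II has 5 odd of 11, so P(odd|even moved) = 5/11
By total probability: P(odd) = 4/7*6/11 + 3/7*5/11 = 39/77

39/77


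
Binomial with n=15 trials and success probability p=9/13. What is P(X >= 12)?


P(X>=12) = P(X=12) + P(X=13) + P(X=14) + P(X=15)
= 632642161717440/3937376385699289 + 4270334591592720/51185893014090757 + 1372607547297660/51185893014090757 + 205891132094649/51185893014090757
= 1082552413331673/3937376385699289

1082552413331673/3937376385699289


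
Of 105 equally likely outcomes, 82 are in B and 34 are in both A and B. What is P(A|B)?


P(A|B) = P(A∩B)/P(B) = (34/105)/(82/105) = 34/82 = 17/41

17/41


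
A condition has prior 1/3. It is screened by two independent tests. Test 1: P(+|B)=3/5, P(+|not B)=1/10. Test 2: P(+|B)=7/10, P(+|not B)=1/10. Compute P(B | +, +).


After test 1: P(+) = 3/5*1/3 + 1/10*2/3 = 4/15
P(B|+) = (1/5)/(4/15) = 3/4
After test 2 (use post1 as new prior): P(+) = 7/10*3/4 + 1/10*1/4 = 11/20
P(B|+,+) = (21/40)/(11/20) = 21/22

21/22


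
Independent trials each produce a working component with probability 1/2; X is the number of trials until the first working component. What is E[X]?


For geometric (trials until first success), E[X] = 1/p = 1/(1/2) = 2

2


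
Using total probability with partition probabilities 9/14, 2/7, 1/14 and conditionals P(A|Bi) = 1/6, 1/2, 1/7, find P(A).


P(A) = P(A|B1)P(B1) + P(A|B2)P(B2) + P(A|B3)P(B3)
= 1/6*9/14 + 1/2*2/7 + 1/7*1/14
= 3/28 + 1/7 + 1/98 = 51/196

51/196


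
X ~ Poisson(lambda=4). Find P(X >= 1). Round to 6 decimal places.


P(X>=1) = 1 - P(X<=0) = 1 - (e^(-4)*4^0/0!)
≈ 1 - 0.0183156389 = 0.9816843611
≈ 0.981684

0.981684


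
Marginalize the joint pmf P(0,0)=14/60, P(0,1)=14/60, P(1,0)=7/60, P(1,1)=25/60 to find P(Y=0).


P(Y=0) = P(0,0)+P(1,0) = 14/60 + 7/60 = 21/60 = 7/20

7/20


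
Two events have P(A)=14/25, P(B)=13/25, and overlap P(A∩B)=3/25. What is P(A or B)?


P(A∪B) = P(A) + P(B) - P(A∩B)
= 14/25 + 13/25 - 3/25 = 24/25

24/25


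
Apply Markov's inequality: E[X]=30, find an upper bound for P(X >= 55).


Markov: P(X >= a) <= E[X]/a
P(X >= 55) <= 30/55 = 6/11

6/11


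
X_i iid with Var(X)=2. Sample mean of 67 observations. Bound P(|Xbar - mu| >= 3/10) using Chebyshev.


Var(Xbar) = Var(X)/n = 2/67
Chebyshev: P(|Xbar-mu| >= 3/10) <= Var(Xbar)/(3/10)^2 = (2/67)/(9/100) = 200/603

200/603


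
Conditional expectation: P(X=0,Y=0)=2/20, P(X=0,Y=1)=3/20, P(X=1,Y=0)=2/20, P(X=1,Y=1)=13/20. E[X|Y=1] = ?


P(Y=1) = 16/20
E[X|Y=1] = (0*3 + 1*13)/16 = 13/16

13/16


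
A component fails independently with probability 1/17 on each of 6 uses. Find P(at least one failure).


P(at least one) = 1 - P(none)
P(none) = (1 - 1/17)^6 = (16/17)^6 = 16777216/24137569
P(at least one) = 1 - 16777216/24137569 = 7360353/24137569

7360353/24137569


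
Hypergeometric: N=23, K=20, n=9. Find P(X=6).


P(X=6) = C(20,6)*C(3,3) / C(23,9)
= 38760*1 / 817190
= 38760/817190 = 12/253

12/253


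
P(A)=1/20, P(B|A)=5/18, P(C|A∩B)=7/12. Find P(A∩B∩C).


P(A∩B∩C) = P(A) * P(B|A) * P(C|A∩B)
= 1/20 * 5/18 * 7/12
= 1/72 * 7/12 = 7/864

7/864


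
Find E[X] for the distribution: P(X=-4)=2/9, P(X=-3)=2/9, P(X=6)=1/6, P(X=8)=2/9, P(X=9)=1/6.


E[X] = sum(x * P(x))
= -4*2/9 - 3*2/9 + 6*1/6 + 8*2/9 + 9*1/6
= 49/18

49/18


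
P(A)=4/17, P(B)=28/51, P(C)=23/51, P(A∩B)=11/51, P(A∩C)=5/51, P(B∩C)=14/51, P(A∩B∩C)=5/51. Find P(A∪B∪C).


P(A∪B∪C) = P(A)+P(B)+P(C) - P(AB)-P(AC)-P(BC) + P(ABC)
= 4/17+28/51+23/51 - 11/51-5/51-14/51 + 5/51
= 38/51

38/51


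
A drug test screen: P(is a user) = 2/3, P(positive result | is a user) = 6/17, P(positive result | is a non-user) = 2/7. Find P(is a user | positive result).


P(A) = P(A|B)P(B) + P(A|B')P(B') = 6/17*2/3 + 2/7*1/3 = 118/357
P(B|A) = P(A|B)P(B)/P(A) = (4/17)/(118/357) = 42/59

42/59


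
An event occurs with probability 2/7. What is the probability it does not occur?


P(A') = 1 - P(A) = 1 - 2/7 = 5/7

5/7


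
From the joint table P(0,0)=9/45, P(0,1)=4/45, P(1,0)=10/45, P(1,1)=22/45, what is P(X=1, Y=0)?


Read from table: P(X=1, Y=0) = 10/45 = 2/9

2/9


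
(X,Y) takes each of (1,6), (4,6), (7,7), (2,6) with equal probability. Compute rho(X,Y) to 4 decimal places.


Cov(X,Y) = 0.8750, Var(X) = 5.2500, Var(Y) = 0.1875
rho = Cov/(sqrt(VarX)*sqrt(VarY)) = 0.8819

0.8819


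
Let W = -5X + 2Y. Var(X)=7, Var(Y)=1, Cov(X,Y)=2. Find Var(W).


Var(-5X + 2Y) = (-5)^2*Var(X) + 2^2*Var(Y) + 2*(-5)*2*Cov(X,Y)
= 25*7 + 4*1 - 20*2
= 175 + 4 - 40 = 139

139


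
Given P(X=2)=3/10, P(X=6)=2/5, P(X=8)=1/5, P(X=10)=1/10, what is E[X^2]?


E[X^2] = sum(g(x)*P(x))
= 4*3/10 + 36*2/5 + 64*1/5 + 100*1/10
= 192/5

192/5


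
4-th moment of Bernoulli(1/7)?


For Bernoulli: X in {0,1}
E[X^4] = 0^4*(1-1/7) + 1^4*1/7 = 1/7

1/7


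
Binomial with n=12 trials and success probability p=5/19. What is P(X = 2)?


P(X=2) = C(12,2) * p^2 * (1-p)^10
= 66 * 25/361 * 289254654976/6131066257801
= 477270180710400/2213314919066161

477270180710400/2213314919066161


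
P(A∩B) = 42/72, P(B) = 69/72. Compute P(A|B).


P(A|B) = P(A∩B)/P(B) = (42/72)/(69/72) = 42/69 = 14/23

14/23


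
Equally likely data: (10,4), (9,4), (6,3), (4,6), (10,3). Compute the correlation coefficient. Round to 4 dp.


Cov(X,Y) = -1.6000, Var(X) = 5.7600, Var(Y) = 1.2000
rho = Cov/(sqrt(VarX)*sqrt(VarY)) = -0.6086

-0.6086


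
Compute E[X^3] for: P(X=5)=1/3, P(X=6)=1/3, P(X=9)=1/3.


E[X^3] = sum(x^3 * P(x))
= 125*1/3 + 216*1/3 + 729*1/3
= 1070/3

1070/3


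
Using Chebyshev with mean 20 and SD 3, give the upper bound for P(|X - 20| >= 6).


k = 6/3 = 2
Chebyshev: P(|X-mu| >= k*sigma) <= 1/k^2 = 1/2^2 = 1/4

1/4


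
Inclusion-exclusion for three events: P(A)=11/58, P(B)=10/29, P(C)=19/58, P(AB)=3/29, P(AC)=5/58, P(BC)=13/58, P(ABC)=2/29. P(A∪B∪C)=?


P(A∪B∪C) = P(A)+P(B)+P(C) - P(AB)-P(AC)-P(BC) + P(ABC)
= 11/58+10/29+19/58 - 3/29-5/58-13/58 + 2/29
= 15/29

15/29


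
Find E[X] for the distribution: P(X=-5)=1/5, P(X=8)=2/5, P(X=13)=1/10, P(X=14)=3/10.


E[X] = sum(x * P(x))
= -5*1/5 + 8*2/5 + 13*1/10 + 14*3/10
= 77/10

77/10


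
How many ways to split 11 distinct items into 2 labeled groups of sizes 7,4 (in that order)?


11! = 39916800
Denominator: 7!=5040 * 4!=24
Coefficient = 39916800 / 120960 = 330

330


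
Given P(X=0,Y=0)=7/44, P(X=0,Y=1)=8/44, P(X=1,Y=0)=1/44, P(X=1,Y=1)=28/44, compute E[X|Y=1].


P(Y=1) = 36/44
E[X|Y=1] = (0*8 + 1*28)/36 = 28/36 = 7/9

7/9


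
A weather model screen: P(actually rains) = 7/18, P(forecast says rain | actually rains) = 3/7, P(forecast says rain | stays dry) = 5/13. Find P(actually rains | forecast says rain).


P(A) = P(A|B)P(B) + P(A|B')P(B') = 3/7*7/18 + 5/13*11/18 = 47/117
P(B|A) = P(A|B)P(B)/P(A) = (1/6)/(47/117) = 39/94

39/94


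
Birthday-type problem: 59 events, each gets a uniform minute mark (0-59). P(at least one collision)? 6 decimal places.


P(all different) = prod((60-i)/60 for i=0..58) = 0.000000
P(at least one match) = 1 - 0.000000 = 1.000000

1.000000


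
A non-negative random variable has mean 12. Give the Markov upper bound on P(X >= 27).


Markov: P(X >= a) <= E[X]/a
P(X >= 27) <= 12/27 = 4/9

4/9


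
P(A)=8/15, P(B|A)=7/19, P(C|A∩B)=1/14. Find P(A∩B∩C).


P(A∩B∩C) = P(A) * P(B|A) * P(C|A∩B)
= 8/15 * 7/19 * 1/14
= 56/285 * 1/14 = 4/285

4/285


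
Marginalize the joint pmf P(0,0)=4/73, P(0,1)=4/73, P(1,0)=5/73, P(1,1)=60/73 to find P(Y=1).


P(Y=1) = P(0,1)+P(1,1) = 4/73 + 60/73 = 64/73

64/73


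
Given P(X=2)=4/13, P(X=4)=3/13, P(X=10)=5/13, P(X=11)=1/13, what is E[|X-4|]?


E[|X-4|] = sum(g(x)*P(x))
= 2*4/13 + 0*3/13 + 6*5/13 + 7*1/13
= 45/13

45/13


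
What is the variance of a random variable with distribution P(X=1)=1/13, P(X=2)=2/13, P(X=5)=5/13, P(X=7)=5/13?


E[X] = 5, E[X^2] = 379/13
Var(X) = E[X^2] - (E[X])^2 = 379/13 - (5)^2 = 54/13

54/13


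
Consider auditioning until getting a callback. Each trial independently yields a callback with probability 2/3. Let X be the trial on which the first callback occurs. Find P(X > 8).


P(X > 8) = P(first 8 trials all fail) = (1-p)^8 = (1/3)^8 = 1/6561

1/6561


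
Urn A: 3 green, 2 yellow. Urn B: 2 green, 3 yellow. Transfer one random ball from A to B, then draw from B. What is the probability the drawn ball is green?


P(transfer green) = 3/5; P(transfer yellow) = 2/5
If green transferred: Urn II has 3 green of 6, so P(green|green moved) = 1/2
If yellow transferred: Urn II has 2 green of 6, so P(green|yellow moved) = 1/3
By total probability: P(green) = 3/5*1/2 + 2/5*1/3 = 13/30

13/30


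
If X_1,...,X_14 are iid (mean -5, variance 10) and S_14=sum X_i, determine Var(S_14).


By independence, Var(S_n) = n*Var(X_1) = 14*10 = 140

140


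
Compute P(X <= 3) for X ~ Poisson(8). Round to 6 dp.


P(X<=3) = e^(-8)*8^0/0! + e^(-8)*8^1/1! + e^(-8)*8^2/2! + e^(-8)*8^3/3!
≈ 0.0003354626 + 0.0026837010 + 0.0107348041 + 0.0286261442
= 0.0423801119
≈ 0.042380

0.042380


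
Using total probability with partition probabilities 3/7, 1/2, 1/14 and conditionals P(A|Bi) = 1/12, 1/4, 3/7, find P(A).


P(A) = P(A|B1)P(B1) + P(A|B2)P(B2) + P(A|B3)P(B3)
= 1/12*3/7 + 1/4*1/2 + 3/7*1/14
= 1/28 + 1/8 + 3/98 = 75/392

75/392


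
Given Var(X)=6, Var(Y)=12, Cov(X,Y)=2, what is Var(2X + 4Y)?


Var(2X + 4Y) = 2^2*Var(X) + 4^2*Var(Y) + 2*2*4*Cov(X,Y)
= 4*6 + 16*12 + 16*2
= 24 + 192 + 32 = 248

248


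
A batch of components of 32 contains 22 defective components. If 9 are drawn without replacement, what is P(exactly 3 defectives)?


P(X=3) = C(22,3)*C(10,6) / C(32,9)
= 1540*210 / 28048800
= 323400/28048800 = 539/46748

539/46748


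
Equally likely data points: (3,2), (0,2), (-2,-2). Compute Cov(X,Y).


E[X]=1/3, E[Y]=2/3, E[XY]=10/3
Cov(X,Y) = E[XY] - E[X]E[Y] = 10/3 - 1/3*2/3 = 28/9

28/9


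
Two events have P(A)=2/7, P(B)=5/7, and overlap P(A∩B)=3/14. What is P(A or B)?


P(A∪B) = P(A) + P(B) - P(A∩B)
= 2/7 + 5/7 - 3/14 = 11/14

11/14


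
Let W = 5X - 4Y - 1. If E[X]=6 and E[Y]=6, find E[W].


E[5X - 4Y - 1] = 5*E[X] - 4*E[Y] - 1
= (5)*(6) + (-4)*(6) + (-1)
= 30 - 24 - 1 = 5

5


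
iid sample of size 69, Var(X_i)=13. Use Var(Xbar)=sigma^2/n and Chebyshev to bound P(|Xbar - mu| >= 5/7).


Var(Xbar) = Var(X)/n = 13/69
Chebyshev: P(|Xbar-mu| >= 5/7) <= Var(Xbar)/(5/7)^2 = (13/69)/(25/49) = 637/1725

637/1725


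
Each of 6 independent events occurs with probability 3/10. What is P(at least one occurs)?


P(at least one) = 1 - P(none)
P(none) = (1 - 3/10)^6 = (7/10)^6 = 117649/1000000
P(at least one) = 1 - 117649/1000000 = 882351/1000000

882351/1000000


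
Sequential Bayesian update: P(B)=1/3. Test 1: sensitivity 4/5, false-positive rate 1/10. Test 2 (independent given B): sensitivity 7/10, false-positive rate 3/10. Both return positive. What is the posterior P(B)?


After test 1: P(+) = 4/5*1/3 + 1/10*2/3 = 1/3
P(B|+) = (4/15)/(1/3) = 4/5
After test 2 (use post1 as new prior): P(+) = 7/10*4/5 + 3/10*1/5 = 31/50
P(B|+,+) = (14/25)/(31/50) = 28/31

28/31


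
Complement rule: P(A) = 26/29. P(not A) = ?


P(A') = 1 - P(A) = 1 - 26/29 = 3/29

3/29


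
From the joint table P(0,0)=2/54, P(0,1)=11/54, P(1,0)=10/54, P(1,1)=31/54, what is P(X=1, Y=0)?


Read from table: P(X=1, Y=0) = 10/54 = 5/27

5/27


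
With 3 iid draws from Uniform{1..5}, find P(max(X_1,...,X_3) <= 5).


P(max <= 5) = P(all X_i <= 5) = (P(X_1 <= 5))^3
= (5/5)^3 = 1^3 = 1

1


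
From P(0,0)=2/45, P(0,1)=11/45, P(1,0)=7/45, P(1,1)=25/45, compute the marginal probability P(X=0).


P(X=0) = P(0,0)+P(0,1) = 2/45 + 11/45 = 13/45

13/45


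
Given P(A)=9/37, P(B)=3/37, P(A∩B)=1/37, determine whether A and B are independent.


P(A)*P(B) = 9/37*3/37 = 27/1369
P(A∩B) = 1/37 != 27/1369, so not independent

No, A and B are not independent


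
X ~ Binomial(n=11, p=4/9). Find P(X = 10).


P(X=10) = C(11,10) * p^10 * (1-p)^1
= 11 * 1048576/3486784401 * 5/9
= 57671680/31381059609

57671680/31381059609


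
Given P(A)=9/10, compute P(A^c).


P(A') = 1 - P(A) = 1 - 9/10 = 1/10

1/10


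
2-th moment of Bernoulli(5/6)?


For Bernoulli: X in {0,1}
E[X^2] = 0^2*(1-5/6) + 1^2*5/6 = 5/6

5/6


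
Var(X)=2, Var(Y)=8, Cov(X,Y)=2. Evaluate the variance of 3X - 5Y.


Var(3X - 5Y) = 3^2*Var(X) + (-5)^2*Var(Y) + 2*3*(-5)*Cov(X,Y)
= 9*2 + 25*8 - 30*2
= 18 + 200 - 60 = 158

158


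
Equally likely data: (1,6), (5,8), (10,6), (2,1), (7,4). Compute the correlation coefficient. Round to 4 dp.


Cov(X,Y) = 2.2000, Var(X) = 10.8000, Var(Y) = 5.6000
rho = Cov/(sqrt(VarX)*sqrt(VarY)) = 0.2829

0.2829


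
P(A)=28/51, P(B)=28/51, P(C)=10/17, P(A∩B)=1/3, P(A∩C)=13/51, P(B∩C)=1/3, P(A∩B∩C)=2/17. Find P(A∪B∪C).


P(A∪B∪C) = P(A)+P(B)+P(C) - P(AB)-P(AC)-P(BC) + P(ABC)
= 28/51+28/51+10/17 - 1/3-13/51-1/3 + 2/17
= 15/17

15/17


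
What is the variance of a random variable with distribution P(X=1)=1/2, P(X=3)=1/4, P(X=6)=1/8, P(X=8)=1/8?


E[X] = 3, E[X^2] = 61/4
Var(X) = E[X^2] - (E[X])^2 = 61/4 - (3)^2 = 25/4

25/4


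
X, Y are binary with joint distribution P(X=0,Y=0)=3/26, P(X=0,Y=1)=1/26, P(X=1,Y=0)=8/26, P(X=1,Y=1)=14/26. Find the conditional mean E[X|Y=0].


P(Y=0) = 11/26
E[X|Y=0] = (0*3 + 1*8)/11 = 8/11

8/11


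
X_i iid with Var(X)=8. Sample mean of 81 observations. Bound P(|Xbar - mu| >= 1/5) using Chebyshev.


Var(Xbar) = Var(X)/n = 8/81
Chebyshev: P(|Xbar-mu| >= 1/5) <= Var(Xbar)/(1/5)^2 = (8/81)/(1/25) = 200/81
Bound exceeds 1, so trivial bound: 1

1


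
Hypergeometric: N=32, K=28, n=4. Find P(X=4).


P(X=4) = C(28,4)*C(4,0) / C(32,4)
= 20475*1 / 35960
= 20475/35960 = 4095/7192

4095/7192


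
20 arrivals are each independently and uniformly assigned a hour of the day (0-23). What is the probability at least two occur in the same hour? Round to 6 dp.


P(all different) = prod((24-i)/24 for i=0..19) = 0.000006
P(at least one match) = 1 - 0.000006 = 0.999994

0.999994


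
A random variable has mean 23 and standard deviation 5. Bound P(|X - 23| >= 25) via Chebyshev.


k = 25/5 = 5
Chebyshev: P(|X-mu| >= k*sigma) <= 1/k^2 = 1/5^2 = 1/25

1/25


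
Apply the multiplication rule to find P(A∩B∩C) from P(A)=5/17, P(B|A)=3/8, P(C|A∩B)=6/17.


P(A∩B∩C) = P(A) * P(B|A) * P(C|A∩B)
= 5/17 * 3/8 * 6/17
= 15/136 * 6/17 = 45/1156

45/1156


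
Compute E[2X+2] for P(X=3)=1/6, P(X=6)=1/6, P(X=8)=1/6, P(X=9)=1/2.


E[2X+2] = sum(g(x)*P(x))
= 8*1/6 + 14*1/6 + 18*1/6 + 20*1/2
= 50/3

50/3


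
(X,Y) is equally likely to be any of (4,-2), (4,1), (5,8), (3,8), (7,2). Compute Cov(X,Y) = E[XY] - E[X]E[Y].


E[X]=23/5, E[Y]=17/5, E[XY]=74/5
Cov(X,Y) = E[XY] - E[X]E[Y] = 74/5 - 23/5*17/5 = -21/25

-21/25


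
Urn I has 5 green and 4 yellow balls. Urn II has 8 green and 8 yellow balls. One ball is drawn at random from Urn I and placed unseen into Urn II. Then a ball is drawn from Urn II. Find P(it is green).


P(transfer green) = 5/9; P(transfer yellow) = 4/9
If green transferred: Urn II has 9 green of 17, so P(green|green moved) = 9/17
If yellow transferred: Urn II has 8 green of 17, so P(green|yellow moved) = 8/17
By total probability: P(green) = 5/9*9/17 + 4/9*8/17 = 77/153

77/153


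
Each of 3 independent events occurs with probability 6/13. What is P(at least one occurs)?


P(at least one) = 1 - P(none)
P(none) = (1 - 6/13)^3 = (7/13)^3 = 343/2197
P(at least one) = 1 - 343/2197 = 1854/2197

1854/2197


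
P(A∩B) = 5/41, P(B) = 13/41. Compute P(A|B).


P(A|B) = P(A∩B)/P(B) = (5/41)/(13/41) = 5/13

5/13


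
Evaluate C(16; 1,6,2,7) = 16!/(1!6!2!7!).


16! = 20922789888000
Denominator: 1!=1 * 6!=720 * 2!=2 * 7!=5040
Coefficient = 20922789888000 / 7257600 = 2882880

2882880


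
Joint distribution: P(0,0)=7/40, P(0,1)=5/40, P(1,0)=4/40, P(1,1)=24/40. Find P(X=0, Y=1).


Read from table: P(X=0, Y=1) = 5/40 = 1/8

1/8


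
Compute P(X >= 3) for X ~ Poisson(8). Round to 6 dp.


P(X>=3) = 1 - P(X<=2) = 1 - (e^(-8)*8^0/0! + e^(-8)*8^1/1! + e^(-8)*8^2/2!)
≈ 1 - (0.0003354626 + 0.0026837010 + 0.0107348041)
= 1 - 0.0137539677 = 0.9862460323
≈ 0.986246

0.986246


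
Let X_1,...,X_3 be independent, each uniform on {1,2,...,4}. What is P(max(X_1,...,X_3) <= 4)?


P(max <= 4) = P(all X_i <= 4) = (P(X_1 <= 4))^3
= (4/4)^3 = 1^3 = 1

1


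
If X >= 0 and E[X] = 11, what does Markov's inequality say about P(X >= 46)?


Markov: P(X >= a) <= E[X]/a
P(X >= 46) <= 11/46

11/46


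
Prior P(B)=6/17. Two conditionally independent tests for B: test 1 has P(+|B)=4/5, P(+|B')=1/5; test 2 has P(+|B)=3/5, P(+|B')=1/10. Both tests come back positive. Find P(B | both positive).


After test 1: P(+) = 4/5*6/17 + 1/5*11/17 = 7/17
P(B|+) = (24/85)/(7/17) = 24/35
After test 2 (use post1 as new prior): P(+) = 3/5*24/35 + 1/10*11/35 = 31/70
P(B|+,+) = (72/175)/(31/70) = 144/155

144/155


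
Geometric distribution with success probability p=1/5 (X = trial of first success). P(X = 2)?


P(X=2) = (1-p)^1 * p = (4/5)^1 * 1/5
= 4/5 * 1/5 = 4/25

4/25


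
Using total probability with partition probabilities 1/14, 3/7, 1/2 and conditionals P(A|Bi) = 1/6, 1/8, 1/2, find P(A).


P(A) = P(A|B1)P(B1) + P(A|B2)P(B2) + P(A|B3)P(B3)
= 1/6*1/14 + 1/8*3/7 + 1/2*1/2
= 1/84 + 3/56 + 1/4 = 53/168

53/168


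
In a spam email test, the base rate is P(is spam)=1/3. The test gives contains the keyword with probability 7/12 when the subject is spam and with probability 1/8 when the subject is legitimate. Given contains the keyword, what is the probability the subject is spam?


P(A) = P(A|B)P(B) + P(A|B')P(B') = 7/12*1/3 + 1/8*2/3 = 5/18
P(B|A) = P(A|B)P(B)/P(A) = (7/36)/(5/18) = 7/10

7/10


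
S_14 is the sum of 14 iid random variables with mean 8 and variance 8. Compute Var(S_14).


By independence, Var(S_n) = n*Var(X_1) = 14*8 = 112

112


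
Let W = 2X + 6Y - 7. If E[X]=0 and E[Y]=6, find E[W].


E[2X + 6Y - 7] = 2*E[X] + 6*E[Y] - 7
= (2)*(0) + (6)*(6) + (-7)
= 0 + 36 - 7 = 29

29


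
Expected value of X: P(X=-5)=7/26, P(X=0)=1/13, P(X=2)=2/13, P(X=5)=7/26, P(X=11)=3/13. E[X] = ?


E[X] = sum(x * P(x))
= -5*7/26 + 0*1/13 + 2*2/13 + 5*7/26 + 11*3/13
= 37/13

37/13


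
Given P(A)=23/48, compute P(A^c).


P(A') = 1 - P(A) = 1 - 23/48 = 25/48

25/48


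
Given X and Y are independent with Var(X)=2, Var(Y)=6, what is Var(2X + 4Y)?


Independence => Cov(X,Y)=0
Var(2X + 4Y) = 2^2*Var(X) + 4^2*Var(Y)
= 4*2 + 16*6 = 104

104


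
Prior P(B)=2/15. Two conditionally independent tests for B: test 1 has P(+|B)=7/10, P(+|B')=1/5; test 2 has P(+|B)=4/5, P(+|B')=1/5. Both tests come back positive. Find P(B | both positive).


After test 1: P(+) = 7/10*2/15 + 1/5*13/15 = 4/15
P(B|+) = (7/75)/(4/15) = 7/20
After test 2 (use post1 as new prior): P(+) = 4/5*7/20 + 1/5*13/20 = 41/100
P(B|+,+) = (7/25)/(41/100) = 28/41

28/41


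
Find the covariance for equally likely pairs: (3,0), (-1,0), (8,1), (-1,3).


E[X]=9/4, E[Y]=1, E[XY]=5/4
Cov(X,Y) = E[XY] - E[X]E[Y] = 5/4 - 9/4*1 = -1

-1


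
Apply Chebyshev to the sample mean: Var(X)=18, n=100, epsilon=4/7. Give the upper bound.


Var(Xbar) = Var(X)/n = 18/100
Chebyshev: P(|Xbar-mu| >= 4/7) <= Var(Xbar)/(4/7)^2 = (9/50)/(16/49) = 441/800

441/800


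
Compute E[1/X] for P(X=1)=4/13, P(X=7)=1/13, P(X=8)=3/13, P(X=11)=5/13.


E[1/X] = sum(g(x)*P(x))
= 1*4/13 + 1/7*1/13 + 1/8*3/13 + 1/11*5/13
= 3063/8008

3063/8008


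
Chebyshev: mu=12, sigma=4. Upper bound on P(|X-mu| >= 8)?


k = 8/4 = 2
Chebyshev: P(|X-mu| >= k*sigma) <= 1/k^2 = 1/2^2 = 1/4

1/4


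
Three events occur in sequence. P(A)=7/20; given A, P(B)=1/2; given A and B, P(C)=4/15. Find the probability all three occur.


P(A∩B∩C) = P(A) * P(B|A) * P(C|A∩B)
= 7/20 * 1/2 * 4/15
= 7/40 * 4/15 = 7/150

7/150


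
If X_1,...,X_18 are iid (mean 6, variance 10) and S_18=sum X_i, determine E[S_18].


E[S_n] = n*E[X_1] = 18*6 = 108

108


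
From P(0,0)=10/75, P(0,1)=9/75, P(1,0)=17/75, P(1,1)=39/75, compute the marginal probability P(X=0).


P(X=0) = P(0,0)+P(0,1) = 10/75 + 9/75 = 19/75

19/75


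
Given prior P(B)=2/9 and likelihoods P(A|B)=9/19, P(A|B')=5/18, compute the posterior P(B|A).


P(A) = P(A|B)P(B) + P(A|B')P(B') = 9/19*2/9 + 5/18*7/9 = 989/3078
P(B|A) = P(A|B)P(B)/P(A) = (2/19)/(989/3078) = 324/989

324/989


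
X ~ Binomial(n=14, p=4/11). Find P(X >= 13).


P(X>=13) = P(X=13) + P(X=14)
= 6576668672/379749833583241 + 268435456/379749833583241
= 6845104128/379749833583241

6845104128/379749833583241


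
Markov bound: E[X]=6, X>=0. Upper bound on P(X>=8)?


Markov: P(X >= a) <= E[X]/a
P(X >= 8) <= 6/8 = 3/4

3/4


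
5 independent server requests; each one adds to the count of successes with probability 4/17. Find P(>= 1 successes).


P(at least one) = 1 - P(none)
P(none) = (1 - 4/17)^5 = (13/17)^5 = 371293/1419857
P(at least one) = 1 - 371293/1419857 = 1048564/1419857

1048564/1419857


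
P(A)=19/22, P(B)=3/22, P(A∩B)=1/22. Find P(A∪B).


P(A∪B) = P(A) + P(B) - P(A∩B)
= 19/22 + 3/22 - 1/22 = 21/22

21/22


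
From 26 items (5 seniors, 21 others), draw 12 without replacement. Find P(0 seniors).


P(X=0) = C(5,0)*C(21,12) / C(26,12)
= 1*293930 / 9657700
= 293930/9657700 = 7/230

7/230


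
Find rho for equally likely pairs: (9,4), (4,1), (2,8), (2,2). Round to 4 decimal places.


Cov(X,Y) = -0.9375, Var(X) = 8.1875, Var(Y) = 7.1875
rho = Cov/(sqrt(VarX)*sqrt(VarY)) = -0.1222

-0.1222


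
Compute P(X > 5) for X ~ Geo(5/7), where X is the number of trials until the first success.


P(X > 5) = P(first 5 trials all fail) = (1-p)^5 = (2/7)^5 = 32/16807

32/16807


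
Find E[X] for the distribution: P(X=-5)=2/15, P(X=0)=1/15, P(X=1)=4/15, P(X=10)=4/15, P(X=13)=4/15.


E[X] = sum(x * P(x))
= -5*2/15 + 0*1/15 + 1*4/15 + 10*4/15 + 13*4/15
= 86/15

86/15


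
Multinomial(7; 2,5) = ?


7! = 5040
Denominator: 2!=2 * 5!=120
Coefficient = 5040 / 240 = 21

21


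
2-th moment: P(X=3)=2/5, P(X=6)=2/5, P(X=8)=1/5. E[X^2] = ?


E[X^2] = sum(x^2 * P(x))
= 9*2/5 + 36*2/5 + 64*1/5
= 154/5

154/5


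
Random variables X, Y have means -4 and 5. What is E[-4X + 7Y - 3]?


E[-4X + 7Y - 3] = -4*E[X] + 7*E[Y] - 3
= (-4)*(-4) + (7)*(5) + (-3)
= 16 + 35 - 3 = 48

48


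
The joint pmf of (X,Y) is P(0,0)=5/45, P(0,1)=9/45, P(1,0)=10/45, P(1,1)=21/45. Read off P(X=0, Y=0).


Read from table: P(X=0, Y=0) = 5/45 = 1/9

1/9


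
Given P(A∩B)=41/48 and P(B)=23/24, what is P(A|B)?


P(A|B) = P(A∩B)/P(B) = (41/48)/(46/48) = 41/46

41/46


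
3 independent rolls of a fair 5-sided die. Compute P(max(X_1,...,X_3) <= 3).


P(max <= 3) = P(all X_i <= 3) = (P(X_1 <= 3))^3
= (3/5)^3 = 27/125

27/125


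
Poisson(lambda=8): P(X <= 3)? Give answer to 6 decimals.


P(X<=3) = e^(-8)*8^0/0! + e^(-8)*8^1/1! + e^(-8)*8^2/2! + e^(-8)*8^3/3!
≈ 0.0003354626 + 0.0026837010 + 0.0107348041 + 0.0286261442
= 0.0423801119
≈ 0.042380

0.042380


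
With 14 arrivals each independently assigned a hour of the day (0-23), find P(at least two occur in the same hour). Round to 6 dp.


P(all different) = prod((24-i)/24 for i=0..13) = 0.008128
P(at least one match) = 1 - 0.008128 = 0.991872

0.991872


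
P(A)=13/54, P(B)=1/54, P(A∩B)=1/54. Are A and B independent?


P(A)*P(B) = 13/54*1/54 = 13/2916
P(A∩B) = 1/54 != 13/2916, so not independent

No, A and B are not independent


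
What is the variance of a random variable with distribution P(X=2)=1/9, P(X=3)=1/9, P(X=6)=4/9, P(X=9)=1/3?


E[X] = 56/9, E[X^2] = 400/9
Var(X) = E[X^2] - (E[X])^2 = 400/9 - (56/9)^2 = 464/81

464/81


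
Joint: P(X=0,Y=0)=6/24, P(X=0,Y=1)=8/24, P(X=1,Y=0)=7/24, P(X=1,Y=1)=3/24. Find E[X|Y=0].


P(Y=0) = 13/24
E[X|Y=0] = (0*6 + 1*7)/13 = 7/13

7/13


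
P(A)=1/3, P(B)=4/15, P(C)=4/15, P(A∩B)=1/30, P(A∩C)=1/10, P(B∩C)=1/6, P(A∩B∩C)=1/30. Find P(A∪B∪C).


P(A∪B∪C) = P(A)+P(B)+P(C) - P(AB)-P(AC)-P(BC) + P(ABC)
= 1/3+4/15+4/15 - 1/30-1/10-1/6 + 1/30
= 3/5

3/5


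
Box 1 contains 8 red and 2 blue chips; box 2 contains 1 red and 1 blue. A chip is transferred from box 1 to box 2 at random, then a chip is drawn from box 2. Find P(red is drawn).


P(transfer red) = 8/10 = 4/5; P(transfer blue) = 1/5
If red transferred: Urn II has 2 red of 3, so P(red|red moved) = 2/3
If blue transferred: Urn II has 1 red of 3, so P(red|blue moved) = 1/3
By total probability: P(red) = 4/5*2/3 + 1/5*1/3 = 3/5

3/5


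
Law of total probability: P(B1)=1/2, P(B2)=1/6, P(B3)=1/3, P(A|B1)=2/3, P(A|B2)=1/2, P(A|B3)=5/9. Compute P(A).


P(A) = P(A|B1)P(B1) + P(A|B2)P(B2) + P(A|B3)P(B3)
= 2/3*1/2 + 1/2*1/6 + 5/9*1/3
= 1/3 + 1/12 + 5/27 = 65/108

65/108


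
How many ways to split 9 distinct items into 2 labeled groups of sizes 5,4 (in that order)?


9! = 362880
Denominator: 5!=120 * 4!=24
Coefficient = 362880 / 2880 = 126

126


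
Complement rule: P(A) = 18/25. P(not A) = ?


P(A') = 1 - P(A) = 1 - 18/25 = 7/25

7/25


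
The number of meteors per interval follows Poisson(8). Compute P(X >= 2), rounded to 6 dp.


P(X>=2) = 1 - P(X<=1) = 1 - (e^(-8)*8^0/0! + e^(-8)*8^1/1!)
≈ 1 - (0.0003354626 + 0.0026837010)
= 1 - 0.0030191636 = 0.9969808364
≈ 0.996981

0.996981


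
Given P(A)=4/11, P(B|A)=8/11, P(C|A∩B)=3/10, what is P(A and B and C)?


P(A∩B∩C) = P(A) * P(B|A) * P(C|A∩B)
= 4/11 * 8/11 * 3/10
= 32/121 * 3/10 = 48/605

48/605


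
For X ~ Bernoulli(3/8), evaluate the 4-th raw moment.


For Bernoulli: X in {0,1}
E[X^4] = 0^4*(1-3/8) + 1^4*3/8 = 3/8

3/8


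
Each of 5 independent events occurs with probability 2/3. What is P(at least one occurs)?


P(at least one) = 1 - P(none)
P(none) = (1 - 2/3)^5 = (1/3)^5 = 1/243
P(at least one) = 1 - 1/243 = 242/243

242/243


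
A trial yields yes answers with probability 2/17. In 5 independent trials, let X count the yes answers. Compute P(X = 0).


P(X=0) = C(5,0) * p^0 * (1-p)^5
= 1 * 1 * 759375/1419857
= 759375/1419857

759375/1419857


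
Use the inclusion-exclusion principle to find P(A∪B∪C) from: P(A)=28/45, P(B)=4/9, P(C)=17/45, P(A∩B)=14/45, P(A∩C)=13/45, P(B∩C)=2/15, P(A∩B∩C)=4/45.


P(A∪B∪C) = P(A)+P(B)+P(C) - P(AB)-P(AC)-P(BC) + P(ABC)
= 28/45+4/9+17/45 - 14/45-13/45-2/15 + 4/45
= 4/5

4/5


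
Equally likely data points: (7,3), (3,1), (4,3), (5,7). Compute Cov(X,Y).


E[X]=19/4, E[Y]=7/2, E[XY]=71/4
Cov(X,Y) = E[XY] - E[X]E[Y] = 71/4 - 19/4*7/2 = 9/8

9/8


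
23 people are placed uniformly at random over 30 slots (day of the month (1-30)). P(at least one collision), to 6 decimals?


P(all different) = prod((30-i)/30 for i=0..22) = 0.000006
P(at least one match) = 1 - 0.000006 = 0.999994

0.999994


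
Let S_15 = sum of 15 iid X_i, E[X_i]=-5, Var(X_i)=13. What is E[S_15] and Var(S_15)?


E[S_n] = n*mu = 15*-5 = -75
Var(S_n) = n*sigma^2 = 15*13 = 195

E[S_15]=-75, Var(S_15)=195


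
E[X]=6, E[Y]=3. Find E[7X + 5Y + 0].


E[7X + 5Y + 0] = 7*E[X] + 5*E[Y] + 0
= (7)*(6) + (5)*(3) + (0)
= 42 + 15 + 0 = 57

57


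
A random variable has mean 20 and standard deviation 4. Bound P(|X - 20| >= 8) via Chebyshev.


k = 8/4 = 2
Chebyshev: P(|X-mu| >= k*sigma) <= 1/k^2 = 1/2^2 = 1/4

1/4


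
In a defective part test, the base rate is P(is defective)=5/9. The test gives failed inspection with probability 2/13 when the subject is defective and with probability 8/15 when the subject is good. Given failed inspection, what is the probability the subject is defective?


P(A) = P(A|B)P(B) + P(A|B')P(B') = 2/13*5/9 + 8/15*4/9 = 566/1755
P(B|A) = P(A|B)P(B)/P(A) = (10/117)/(566/1755) = 75/283

75/283


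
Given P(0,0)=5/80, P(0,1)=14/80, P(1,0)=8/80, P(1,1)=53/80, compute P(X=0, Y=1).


Read from table: P(X=0, Y=1) = 14/80 = 7/40

7/40


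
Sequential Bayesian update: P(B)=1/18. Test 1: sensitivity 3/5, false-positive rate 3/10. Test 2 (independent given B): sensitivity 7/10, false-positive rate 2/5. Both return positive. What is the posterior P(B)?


After test 1: P(+) = 3/5*1/18 + 3/10*17/18 = 19/60
P(B|+) = (1/30)/(19/60) = 2/19
After test 2 (use post1 as new prior): P(+) = 7/10*2/19 + 2/5*17/19 = 41/95
P(B|+,+) = (7/95)/(41/95) = 7/41

7/41


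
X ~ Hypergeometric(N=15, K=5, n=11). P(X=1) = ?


P(X=1) = C(5,1)*C(10,10) / C(15,11)
= 5*1 / 1365
= 5/1365 = 1/273

1/273


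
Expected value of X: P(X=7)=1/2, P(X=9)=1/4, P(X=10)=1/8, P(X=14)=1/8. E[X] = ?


E[X] = sum(x * P(x))
= 7*1/2 + 9*1/4 + 10*1/8 + 14*1/8
= 35/4

35/4


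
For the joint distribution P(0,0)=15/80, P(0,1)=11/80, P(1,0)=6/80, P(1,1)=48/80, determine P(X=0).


P(X=0) = P(0,0)+P(0,1) = 15/80 + 11/80 = 26/80 = 13/40

13/40


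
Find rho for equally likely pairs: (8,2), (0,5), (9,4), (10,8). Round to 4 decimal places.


Cov(X,Y) = 0.9375, Var(X) = 15.6875, Var(Y) = 4.6875
rho = Cov/(sqrt(VarX)*sqrt(VarY)) = 0.1093

0.1093


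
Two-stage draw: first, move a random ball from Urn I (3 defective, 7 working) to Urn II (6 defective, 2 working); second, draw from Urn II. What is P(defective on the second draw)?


P(transfer defective) = 3/10; P(transfer working) = 7/10
If defective transferred: Urn II has 7 defective of 9, so P(defective|defective moved) = 7/9
If working transferred: Urn II has 6 defective of 9, so P(defective|working moved) = 2/3
By total probability: P(defective) = 3/10*7/9 + 7/10*2/3 = 7/10

7/10


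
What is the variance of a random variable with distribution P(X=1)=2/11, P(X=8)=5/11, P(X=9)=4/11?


E[X] = 78/11, E[X^2] = 646/11
Var(X) = E[X^2] - (E[X])^2 = 646/11 - (78/11)^2 = 1022/121

1022/121
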